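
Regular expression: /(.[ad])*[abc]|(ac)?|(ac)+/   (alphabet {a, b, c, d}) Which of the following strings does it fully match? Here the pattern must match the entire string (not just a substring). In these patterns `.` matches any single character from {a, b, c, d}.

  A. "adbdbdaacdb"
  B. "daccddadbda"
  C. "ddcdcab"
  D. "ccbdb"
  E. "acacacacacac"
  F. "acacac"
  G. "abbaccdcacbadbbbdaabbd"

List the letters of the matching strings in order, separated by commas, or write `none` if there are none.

A → match
B → no match
C → match
D → no match
E → match
F → match
G → no match

A, C, E, F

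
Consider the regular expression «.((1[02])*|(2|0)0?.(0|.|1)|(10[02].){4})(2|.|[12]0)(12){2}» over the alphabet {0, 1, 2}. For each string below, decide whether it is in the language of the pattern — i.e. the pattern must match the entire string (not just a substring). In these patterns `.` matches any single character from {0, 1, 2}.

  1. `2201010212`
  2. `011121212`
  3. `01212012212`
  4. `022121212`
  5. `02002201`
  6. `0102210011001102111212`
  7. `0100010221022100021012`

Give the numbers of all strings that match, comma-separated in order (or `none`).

4, 6

1 → no match
2 → no match
3 → no match
4 → match
5 → no match — must end with `12`
6 → match
7 → no match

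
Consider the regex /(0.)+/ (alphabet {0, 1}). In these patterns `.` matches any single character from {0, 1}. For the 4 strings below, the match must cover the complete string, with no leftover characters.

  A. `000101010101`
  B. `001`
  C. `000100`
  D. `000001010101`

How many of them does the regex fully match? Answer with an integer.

3

A → match
B → no match
C → match
D → match
Total matched: 3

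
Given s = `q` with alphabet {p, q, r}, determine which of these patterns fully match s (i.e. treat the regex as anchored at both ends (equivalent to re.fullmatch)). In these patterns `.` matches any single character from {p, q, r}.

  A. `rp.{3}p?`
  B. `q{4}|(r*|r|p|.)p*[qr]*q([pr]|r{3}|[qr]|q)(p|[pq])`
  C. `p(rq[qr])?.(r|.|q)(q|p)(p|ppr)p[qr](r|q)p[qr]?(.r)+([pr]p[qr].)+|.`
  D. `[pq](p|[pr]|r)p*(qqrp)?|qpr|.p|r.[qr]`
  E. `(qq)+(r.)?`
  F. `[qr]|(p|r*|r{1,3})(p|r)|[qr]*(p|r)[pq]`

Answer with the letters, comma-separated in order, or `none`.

A → no match — must start with `rp`
B → no match
C → match
D → no match
E → no match — must start with `qq`
F → match

C, F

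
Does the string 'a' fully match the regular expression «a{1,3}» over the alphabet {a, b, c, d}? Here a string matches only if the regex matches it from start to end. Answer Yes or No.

Yes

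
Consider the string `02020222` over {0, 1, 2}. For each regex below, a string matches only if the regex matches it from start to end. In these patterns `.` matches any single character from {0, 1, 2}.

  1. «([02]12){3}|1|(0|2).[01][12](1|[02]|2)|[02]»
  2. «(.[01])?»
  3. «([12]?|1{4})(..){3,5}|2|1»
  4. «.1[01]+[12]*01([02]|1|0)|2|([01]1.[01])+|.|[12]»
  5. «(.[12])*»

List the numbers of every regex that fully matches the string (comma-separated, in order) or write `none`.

1 → no match
2 → no match
3 → match
4 → no match
5 → match

3, 5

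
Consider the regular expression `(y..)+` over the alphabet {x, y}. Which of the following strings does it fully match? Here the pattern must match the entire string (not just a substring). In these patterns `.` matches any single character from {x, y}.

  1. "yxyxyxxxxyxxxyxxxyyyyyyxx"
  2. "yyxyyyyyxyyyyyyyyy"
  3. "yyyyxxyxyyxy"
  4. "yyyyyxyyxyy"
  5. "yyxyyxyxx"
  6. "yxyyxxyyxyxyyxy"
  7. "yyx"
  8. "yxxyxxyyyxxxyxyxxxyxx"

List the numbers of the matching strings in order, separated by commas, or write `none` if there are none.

1 → no match
2 → match
3. "yyyyxxyxyyxy" → match
4. "yyyyyxyyxyy" → no match
5. "yyxyyxyxx" → match
6 → match
7. "yyx" → match
8 → no match

2, 3, 5, 6, 7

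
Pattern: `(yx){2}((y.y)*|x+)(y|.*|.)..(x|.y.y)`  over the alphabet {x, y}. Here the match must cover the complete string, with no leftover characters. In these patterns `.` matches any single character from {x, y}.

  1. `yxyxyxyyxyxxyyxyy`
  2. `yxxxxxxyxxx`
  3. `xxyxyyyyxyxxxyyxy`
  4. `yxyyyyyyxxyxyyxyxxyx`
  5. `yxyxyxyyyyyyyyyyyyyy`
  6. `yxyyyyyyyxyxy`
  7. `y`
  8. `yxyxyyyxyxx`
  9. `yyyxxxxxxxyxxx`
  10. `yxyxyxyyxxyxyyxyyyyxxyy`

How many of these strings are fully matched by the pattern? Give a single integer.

2

1 → no match
2 → no match
3 → no match — must start with `yx`
4 → no match
5 → match
6 → no match
7 → no match — must start with `yx`
8 → match
9 → no match — must start with `yx`
10 → no match
Total matched: 2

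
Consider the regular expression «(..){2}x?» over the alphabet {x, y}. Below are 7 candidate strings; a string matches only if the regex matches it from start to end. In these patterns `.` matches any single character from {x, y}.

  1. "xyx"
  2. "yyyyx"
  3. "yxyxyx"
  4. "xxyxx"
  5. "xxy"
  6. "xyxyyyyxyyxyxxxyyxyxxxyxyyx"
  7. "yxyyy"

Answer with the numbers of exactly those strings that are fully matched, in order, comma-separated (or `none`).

2, 4

1. "xyx" → no match
2. "yyyyx" → match
3. "yxyxyx" → no match
4. "xxyxx" → match
5. "xxy" → no match
6 → no match
7. "yxyyy" → no match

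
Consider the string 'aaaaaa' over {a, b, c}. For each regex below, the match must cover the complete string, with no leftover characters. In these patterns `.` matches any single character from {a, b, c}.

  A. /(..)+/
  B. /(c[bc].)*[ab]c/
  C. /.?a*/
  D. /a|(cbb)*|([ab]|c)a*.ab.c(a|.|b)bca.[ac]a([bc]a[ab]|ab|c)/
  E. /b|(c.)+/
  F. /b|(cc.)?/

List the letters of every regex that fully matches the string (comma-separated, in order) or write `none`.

A, C

A → match
B → no match — must end with 'c'
C → match
D → no match
E → no match
F → no match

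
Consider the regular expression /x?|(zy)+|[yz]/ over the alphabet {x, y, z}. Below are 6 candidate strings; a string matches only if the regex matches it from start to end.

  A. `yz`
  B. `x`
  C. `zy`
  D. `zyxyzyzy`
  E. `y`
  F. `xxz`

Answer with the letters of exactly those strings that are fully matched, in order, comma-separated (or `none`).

B, C, E

A → no match
B → match
C → match
D → no match
E → match
F → no match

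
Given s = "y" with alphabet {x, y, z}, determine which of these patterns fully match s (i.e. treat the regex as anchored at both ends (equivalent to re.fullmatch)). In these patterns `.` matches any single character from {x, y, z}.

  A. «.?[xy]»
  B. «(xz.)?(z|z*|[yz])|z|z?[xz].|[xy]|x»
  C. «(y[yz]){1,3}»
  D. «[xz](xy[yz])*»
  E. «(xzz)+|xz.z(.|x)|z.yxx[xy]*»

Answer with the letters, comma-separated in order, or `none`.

A → match
B → match
C → no match
D → no match
E → no match

A, B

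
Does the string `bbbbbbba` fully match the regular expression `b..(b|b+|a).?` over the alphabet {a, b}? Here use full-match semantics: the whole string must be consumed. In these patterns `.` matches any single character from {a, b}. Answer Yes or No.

Yes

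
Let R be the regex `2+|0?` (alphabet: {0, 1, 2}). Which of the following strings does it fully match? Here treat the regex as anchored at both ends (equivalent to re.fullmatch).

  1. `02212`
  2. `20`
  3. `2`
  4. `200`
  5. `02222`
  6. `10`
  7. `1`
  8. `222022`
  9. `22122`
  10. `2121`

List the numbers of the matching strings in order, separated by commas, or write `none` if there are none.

3

1 → no match
2 → no match
3 → match
4 → no match
5 → no match
6 → no match
7 → no match
8 → no match
9 → no match
10 → no match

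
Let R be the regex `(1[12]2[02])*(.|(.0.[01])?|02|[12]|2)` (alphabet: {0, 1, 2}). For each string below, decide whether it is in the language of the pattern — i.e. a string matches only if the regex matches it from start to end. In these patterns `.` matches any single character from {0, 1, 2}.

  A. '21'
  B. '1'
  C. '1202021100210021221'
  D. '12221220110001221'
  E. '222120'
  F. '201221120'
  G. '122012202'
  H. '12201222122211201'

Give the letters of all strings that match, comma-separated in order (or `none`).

A. '21' → no match
B. '1' → match
C → no match
D → no match
E. '222120' → no match
F. '201221120' → no match
G. '122012202' → match
H → match

B, G, H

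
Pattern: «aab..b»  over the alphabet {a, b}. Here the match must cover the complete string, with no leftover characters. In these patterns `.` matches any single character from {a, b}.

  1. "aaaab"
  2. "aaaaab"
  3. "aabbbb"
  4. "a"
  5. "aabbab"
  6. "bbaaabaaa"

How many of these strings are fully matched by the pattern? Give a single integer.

2

1 → no match — must start with "aab"
2 → no match — must start with "aab"
3 → match
4 → no match — must start with "aab"
5 → match
6 → no match — must start with "aab"
Total matched: 2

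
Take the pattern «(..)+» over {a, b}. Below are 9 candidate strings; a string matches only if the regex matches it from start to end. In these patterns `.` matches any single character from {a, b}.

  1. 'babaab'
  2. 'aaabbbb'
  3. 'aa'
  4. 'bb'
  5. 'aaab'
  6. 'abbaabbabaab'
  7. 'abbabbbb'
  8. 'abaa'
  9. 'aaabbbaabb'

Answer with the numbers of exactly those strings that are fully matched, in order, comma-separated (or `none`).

1, 3, 4, 5, 6, 7, 8, 9

1 → match
2 → no match
3 → match
4 → match
5 → match
6 → match
7 → match
8 → match
9 → match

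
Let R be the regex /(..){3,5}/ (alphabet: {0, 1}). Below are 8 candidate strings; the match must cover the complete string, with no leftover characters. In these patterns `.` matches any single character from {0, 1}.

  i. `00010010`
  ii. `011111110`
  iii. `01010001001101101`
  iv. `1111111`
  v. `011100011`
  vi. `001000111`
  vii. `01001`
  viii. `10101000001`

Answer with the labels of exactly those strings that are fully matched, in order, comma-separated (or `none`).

i

i → match
ii → no match
iii → no match
iv → no match
v → no match
vi → no match
vii → no match
viii → no match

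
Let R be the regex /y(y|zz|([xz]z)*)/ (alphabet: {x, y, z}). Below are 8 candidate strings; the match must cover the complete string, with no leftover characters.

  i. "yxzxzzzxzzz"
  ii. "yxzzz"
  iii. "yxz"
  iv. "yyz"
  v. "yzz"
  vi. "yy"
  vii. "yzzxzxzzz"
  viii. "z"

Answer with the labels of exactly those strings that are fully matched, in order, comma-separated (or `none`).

i → match
ii → match
iii → match
iv → no match
v → match
vi → match
vii → match
viii → no match — must start with "y"

i, ii, iii, v, vi, vii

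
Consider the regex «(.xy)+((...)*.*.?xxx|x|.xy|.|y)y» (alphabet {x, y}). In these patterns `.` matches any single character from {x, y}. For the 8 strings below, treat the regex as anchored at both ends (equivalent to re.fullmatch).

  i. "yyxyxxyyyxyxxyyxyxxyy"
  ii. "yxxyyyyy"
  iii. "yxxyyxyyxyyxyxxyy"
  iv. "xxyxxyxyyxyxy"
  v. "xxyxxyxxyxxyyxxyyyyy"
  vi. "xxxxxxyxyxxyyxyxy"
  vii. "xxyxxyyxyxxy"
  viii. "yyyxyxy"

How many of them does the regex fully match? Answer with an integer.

i → no match
ii → no match
iii → no match
iv → no match
v → no match
vi → no match
vii → no match
viii → no match
Total matched: 0

0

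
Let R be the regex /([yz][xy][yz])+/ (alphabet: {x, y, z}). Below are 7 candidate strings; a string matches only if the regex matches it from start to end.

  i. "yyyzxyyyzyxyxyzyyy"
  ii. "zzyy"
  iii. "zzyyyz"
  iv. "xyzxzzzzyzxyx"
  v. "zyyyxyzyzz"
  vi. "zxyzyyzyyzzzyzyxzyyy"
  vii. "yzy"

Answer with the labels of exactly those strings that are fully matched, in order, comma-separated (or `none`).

i → no match
ii → no match
iii → no match
iv → no match
v → no match
vi → no match
vii → no match

none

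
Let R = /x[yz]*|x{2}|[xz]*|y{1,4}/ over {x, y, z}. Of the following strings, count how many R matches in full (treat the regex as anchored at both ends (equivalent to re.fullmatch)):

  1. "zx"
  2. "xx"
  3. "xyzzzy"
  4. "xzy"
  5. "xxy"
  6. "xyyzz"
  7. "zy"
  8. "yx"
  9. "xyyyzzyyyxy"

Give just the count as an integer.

5

1. "zx" → match
2. "xx" → match
3. "xyzzzy" → match
4. "xzy" → match
5. "xxy" → no match
6. "xyyzz" → match
7. "zy" → no match
8. "yx" → no match
9. "xyyyzzyyyxy" → no match
Total matched: 5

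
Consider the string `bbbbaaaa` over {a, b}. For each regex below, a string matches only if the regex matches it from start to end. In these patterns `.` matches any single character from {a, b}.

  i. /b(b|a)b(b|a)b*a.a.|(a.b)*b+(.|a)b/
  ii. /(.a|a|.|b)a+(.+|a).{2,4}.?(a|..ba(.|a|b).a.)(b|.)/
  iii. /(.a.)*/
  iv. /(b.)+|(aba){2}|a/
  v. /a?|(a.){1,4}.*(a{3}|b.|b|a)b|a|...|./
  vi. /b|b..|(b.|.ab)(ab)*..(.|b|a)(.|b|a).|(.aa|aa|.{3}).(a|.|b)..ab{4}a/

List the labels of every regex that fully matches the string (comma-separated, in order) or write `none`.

i

i → match
ii → no match
iii → no match
iv → no match
v → no match
vi → no match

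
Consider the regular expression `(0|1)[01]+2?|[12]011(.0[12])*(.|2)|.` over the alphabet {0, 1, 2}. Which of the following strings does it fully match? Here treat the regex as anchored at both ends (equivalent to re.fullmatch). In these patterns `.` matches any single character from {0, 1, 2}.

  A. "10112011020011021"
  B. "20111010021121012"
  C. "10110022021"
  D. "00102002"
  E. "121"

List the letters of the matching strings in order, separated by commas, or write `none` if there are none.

A, C

A → match
B → no match
C → match
D → no match
E → no match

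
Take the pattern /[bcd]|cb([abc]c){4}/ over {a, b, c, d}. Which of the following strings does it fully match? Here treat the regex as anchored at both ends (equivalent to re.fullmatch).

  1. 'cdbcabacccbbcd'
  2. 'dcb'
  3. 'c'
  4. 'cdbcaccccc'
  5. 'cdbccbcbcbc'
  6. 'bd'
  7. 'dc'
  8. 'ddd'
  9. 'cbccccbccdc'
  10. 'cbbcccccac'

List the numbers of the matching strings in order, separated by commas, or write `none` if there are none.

1 → no match
2 → no match
3 → match
4 → no match
5 → no match
6 → no match
7 → no match
8 → no match
9 → no match
10 → match

3, 10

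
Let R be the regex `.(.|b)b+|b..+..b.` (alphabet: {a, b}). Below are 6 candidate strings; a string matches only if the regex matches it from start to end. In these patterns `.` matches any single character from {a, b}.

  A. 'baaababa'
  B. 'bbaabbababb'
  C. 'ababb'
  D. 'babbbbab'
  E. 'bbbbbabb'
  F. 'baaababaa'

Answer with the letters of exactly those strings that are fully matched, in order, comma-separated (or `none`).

A → match
B → match
C → no match
D → no match
E → match
F → no match

A, B, E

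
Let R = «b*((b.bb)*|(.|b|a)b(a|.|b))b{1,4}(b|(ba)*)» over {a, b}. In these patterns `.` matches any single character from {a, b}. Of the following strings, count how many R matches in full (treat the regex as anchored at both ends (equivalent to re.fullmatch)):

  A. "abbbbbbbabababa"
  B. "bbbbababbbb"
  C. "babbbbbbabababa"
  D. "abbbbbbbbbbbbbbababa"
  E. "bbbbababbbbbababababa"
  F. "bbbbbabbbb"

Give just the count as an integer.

5

A → match
B → match
C → match
D → no match
E → match
F → match
Total matched: 5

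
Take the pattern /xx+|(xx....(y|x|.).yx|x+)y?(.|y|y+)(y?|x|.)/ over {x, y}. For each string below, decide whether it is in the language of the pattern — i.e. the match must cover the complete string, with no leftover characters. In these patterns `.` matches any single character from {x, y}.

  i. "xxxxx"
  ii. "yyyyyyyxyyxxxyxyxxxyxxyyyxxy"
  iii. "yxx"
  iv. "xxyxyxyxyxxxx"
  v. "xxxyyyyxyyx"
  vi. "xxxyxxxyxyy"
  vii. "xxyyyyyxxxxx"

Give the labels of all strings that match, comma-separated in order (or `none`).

i

i → match
ii → no match
iii → no match
iv → no match
v → no match
vi → no match
vii → no match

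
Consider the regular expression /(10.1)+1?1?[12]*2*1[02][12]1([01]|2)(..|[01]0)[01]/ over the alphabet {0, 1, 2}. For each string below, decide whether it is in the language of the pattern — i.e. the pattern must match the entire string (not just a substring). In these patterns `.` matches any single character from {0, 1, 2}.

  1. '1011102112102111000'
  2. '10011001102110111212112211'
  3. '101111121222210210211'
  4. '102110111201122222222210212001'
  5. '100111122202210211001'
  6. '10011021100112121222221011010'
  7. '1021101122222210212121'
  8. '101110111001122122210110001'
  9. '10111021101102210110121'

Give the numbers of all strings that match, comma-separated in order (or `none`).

1 → no match
2 → match
3 → match
4 → no match
5 → no match
6 → no match
7 → match
8 → match
9 → no match

2, 3, 7, 8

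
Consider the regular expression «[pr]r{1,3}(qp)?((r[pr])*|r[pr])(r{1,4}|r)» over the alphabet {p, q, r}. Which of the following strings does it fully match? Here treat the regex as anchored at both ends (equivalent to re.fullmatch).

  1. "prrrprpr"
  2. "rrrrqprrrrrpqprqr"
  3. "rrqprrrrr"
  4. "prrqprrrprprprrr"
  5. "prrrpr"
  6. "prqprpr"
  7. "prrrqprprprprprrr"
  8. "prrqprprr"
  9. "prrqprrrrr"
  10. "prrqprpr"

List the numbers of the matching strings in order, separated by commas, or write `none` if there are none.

1, 3, 4, 5, 6, 7, 8, 9, 10

1 → match
2 → no match
3 → match
4 → match
5 → match
6 → match
7 → match
8 → match
9 → match
10 → match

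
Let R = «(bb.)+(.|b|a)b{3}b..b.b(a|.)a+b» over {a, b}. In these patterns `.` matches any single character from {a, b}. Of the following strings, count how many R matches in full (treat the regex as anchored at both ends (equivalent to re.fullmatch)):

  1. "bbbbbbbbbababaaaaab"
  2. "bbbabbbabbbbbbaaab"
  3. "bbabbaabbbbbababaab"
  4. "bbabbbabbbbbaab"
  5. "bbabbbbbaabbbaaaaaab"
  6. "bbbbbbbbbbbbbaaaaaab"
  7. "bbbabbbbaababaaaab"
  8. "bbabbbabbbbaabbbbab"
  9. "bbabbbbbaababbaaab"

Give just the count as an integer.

7

1 → match
2 → no match
3 → match
4 → no match
5 → match
6 → match
7 → match
8 → match
9 → match
Total matched: 7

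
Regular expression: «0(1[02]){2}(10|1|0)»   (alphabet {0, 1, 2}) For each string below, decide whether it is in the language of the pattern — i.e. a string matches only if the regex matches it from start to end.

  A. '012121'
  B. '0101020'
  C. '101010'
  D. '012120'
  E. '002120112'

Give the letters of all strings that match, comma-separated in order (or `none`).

A, D

A → match
B → no match
C → no match — must start with '01'
D → match
E → no match — must start with '01'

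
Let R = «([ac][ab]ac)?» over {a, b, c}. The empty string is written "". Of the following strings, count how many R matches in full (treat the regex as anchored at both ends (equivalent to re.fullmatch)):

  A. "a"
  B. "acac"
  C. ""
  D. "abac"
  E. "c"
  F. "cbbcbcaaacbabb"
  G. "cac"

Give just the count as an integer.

2

A. "a" → no match
B. "acac" → no match
C. "" → match
D. "abac" → match
E. "c" → no match
F → no match
G. "cac" → no match
Total matched: 2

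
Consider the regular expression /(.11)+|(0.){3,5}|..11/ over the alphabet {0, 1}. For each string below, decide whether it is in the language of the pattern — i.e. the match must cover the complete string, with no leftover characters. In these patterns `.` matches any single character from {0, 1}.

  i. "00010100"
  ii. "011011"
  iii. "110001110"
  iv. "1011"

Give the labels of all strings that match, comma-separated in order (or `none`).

i, ii, iv

i → match
ii → match
iii → no match
iv → match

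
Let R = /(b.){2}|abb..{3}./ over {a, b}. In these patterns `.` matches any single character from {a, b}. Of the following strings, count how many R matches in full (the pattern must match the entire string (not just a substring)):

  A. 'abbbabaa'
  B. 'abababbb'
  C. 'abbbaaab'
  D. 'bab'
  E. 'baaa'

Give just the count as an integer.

A → match
B → no match
C → match
D → no match
E → no match
Total matched: 2

2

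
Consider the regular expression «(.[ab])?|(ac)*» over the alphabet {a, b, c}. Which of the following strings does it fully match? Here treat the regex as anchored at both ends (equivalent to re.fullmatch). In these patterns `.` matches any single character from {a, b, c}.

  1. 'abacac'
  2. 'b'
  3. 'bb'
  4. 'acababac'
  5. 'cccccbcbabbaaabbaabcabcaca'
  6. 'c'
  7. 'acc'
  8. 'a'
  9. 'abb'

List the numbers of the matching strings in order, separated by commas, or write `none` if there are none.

1. 'abacac' → no match
2. 'b' → no match
3. 'bb' → match
4. 'acababac' → no match
5 → no match
6. 'c' → no match
7. 'acc' → no match
8. 'a' → no match
9. 'abb' → no match

3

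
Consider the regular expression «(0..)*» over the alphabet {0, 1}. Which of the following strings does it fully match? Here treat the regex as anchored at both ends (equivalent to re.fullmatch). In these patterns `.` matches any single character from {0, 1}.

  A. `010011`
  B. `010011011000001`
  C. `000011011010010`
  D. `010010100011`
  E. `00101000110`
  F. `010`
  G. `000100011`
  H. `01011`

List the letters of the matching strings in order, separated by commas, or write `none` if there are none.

A → match
B → match
C → match
D → no match
E → no match
F → match
G → no match
H → no match

A, B, C, F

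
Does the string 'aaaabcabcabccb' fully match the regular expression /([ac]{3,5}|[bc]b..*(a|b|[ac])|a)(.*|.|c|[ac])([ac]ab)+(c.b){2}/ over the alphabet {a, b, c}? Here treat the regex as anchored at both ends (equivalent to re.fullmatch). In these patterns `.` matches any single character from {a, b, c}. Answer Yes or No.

Yes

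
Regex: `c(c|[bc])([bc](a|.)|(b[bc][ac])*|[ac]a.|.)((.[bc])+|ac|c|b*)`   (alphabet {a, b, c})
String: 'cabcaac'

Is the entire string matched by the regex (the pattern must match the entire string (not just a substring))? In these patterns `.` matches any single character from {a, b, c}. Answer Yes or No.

No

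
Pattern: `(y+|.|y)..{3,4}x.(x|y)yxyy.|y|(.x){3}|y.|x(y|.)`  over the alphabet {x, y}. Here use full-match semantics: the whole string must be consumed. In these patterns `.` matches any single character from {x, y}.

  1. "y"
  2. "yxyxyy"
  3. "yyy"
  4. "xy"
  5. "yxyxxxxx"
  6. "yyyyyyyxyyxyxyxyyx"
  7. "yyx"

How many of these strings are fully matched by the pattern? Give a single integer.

1 → match
2 → no match
3 → no match
4 → match
5 → no match
6 → match
7 → no match
Total matched: 3

3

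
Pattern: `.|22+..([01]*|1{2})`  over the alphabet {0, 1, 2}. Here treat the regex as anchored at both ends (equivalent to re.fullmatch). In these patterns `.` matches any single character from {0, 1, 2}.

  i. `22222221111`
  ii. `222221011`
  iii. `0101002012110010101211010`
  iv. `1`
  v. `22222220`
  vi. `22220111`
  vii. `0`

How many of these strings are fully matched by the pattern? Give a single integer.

i. `22222221111` → match
ii. `222221011` → match
iii → no match
iv. `1` → match
v. `22222220` → match
vi. `22220111` → match
vii. `0` → match
Total matched: 6

6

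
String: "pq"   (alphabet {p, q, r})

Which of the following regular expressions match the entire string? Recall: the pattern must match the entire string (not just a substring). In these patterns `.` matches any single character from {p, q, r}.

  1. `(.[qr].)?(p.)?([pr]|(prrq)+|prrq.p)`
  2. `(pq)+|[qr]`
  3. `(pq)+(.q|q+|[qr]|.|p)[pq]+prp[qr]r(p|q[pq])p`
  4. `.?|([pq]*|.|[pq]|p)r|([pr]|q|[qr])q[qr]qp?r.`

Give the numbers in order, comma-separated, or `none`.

2

1 → no match
2 → match
3 → no match — must end with "p"
4 → no match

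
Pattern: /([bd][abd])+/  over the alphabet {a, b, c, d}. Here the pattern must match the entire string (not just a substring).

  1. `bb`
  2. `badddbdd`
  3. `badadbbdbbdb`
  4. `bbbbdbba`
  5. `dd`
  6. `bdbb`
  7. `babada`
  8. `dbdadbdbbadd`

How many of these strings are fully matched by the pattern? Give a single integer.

8

1. `bb` → match
2. `badddbdd` → match
3. `badadbbdbbdb` → match
4. `bbbbdbba` → match
5. `dd` → match
6. `bdbb` → match
7. `babada` → match
8. `dbdadbdbbadd` → match
Total matched: 8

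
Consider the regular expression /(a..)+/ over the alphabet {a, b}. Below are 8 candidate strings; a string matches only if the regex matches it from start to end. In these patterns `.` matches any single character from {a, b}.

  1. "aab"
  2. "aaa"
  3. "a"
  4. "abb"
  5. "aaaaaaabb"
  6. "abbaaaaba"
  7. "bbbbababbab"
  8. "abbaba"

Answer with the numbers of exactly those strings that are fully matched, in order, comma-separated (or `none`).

1, 2, 4, 5, 6, 8

1 → match
2 → match
3 → no match
4 → match
5 → match
6 → match
7 → no match — must start with "a"
8 → match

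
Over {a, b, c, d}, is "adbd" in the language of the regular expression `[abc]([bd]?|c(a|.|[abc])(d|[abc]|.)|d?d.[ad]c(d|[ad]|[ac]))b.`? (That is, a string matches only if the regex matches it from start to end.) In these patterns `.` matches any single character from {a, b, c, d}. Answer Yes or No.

Yes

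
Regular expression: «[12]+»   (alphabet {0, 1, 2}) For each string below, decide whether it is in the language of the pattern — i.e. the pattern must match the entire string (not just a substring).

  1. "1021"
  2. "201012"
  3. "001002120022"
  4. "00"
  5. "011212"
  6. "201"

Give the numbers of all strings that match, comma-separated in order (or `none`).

1. "1021" → no match
2. "201012" → no match
3. "001002120022" → no match
4. "00" → no match
5. "011212" → no match
6. "201" → no match

none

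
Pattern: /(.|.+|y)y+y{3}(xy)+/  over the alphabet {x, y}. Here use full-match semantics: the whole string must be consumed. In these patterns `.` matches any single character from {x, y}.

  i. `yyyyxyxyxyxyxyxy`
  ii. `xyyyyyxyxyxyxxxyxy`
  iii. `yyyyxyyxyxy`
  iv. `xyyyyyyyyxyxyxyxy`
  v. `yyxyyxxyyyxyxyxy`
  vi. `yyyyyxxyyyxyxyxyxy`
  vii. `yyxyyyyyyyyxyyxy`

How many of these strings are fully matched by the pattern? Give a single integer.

1

i → no match
ii → no match
iii → no match
iv → match
v → no match
vi → no match
vii → no match
Total matched: 1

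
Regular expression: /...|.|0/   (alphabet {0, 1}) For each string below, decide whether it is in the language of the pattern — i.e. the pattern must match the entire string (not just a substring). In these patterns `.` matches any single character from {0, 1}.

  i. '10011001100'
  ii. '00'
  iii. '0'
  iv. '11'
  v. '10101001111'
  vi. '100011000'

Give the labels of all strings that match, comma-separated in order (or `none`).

i → no match
ii → no match
iii → match
iv → no match
v → no match
vi → no match

iii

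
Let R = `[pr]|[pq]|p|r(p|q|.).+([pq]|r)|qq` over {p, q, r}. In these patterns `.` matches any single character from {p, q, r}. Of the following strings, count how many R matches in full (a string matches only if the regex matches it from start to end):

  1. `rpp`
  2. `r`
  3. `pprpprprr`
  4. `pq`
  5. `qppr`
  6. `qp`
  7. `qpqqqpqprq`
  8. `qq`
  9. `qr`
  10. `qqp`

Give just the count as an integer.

2

1. `rpp` → no match
2. `r` → match
3. `pprpprprr` → no match
4. `pq` → no match
5. `qppr` → no match
6. `qp` → no match
7. `qpqqqpqprq` → no match
8. `qq` → match
9. `qr` → no match
10. `qqp` → no match
Total matched: 2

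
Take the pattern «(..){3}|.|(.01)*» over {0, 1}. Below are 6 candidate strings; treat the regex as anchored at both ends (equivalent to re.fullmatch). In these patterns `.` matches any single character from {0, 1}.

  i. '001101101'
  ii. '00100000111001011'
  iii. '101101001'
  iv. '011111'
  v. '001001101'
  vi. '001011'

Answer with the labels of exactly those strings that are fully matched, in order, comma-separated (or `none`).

i. '001101101' → match
ii → no match
iii. '101101001' → match
iv. '011111' → match
v. '001001101' → match
vi. '001011' → match

i, iii, iv, v, vi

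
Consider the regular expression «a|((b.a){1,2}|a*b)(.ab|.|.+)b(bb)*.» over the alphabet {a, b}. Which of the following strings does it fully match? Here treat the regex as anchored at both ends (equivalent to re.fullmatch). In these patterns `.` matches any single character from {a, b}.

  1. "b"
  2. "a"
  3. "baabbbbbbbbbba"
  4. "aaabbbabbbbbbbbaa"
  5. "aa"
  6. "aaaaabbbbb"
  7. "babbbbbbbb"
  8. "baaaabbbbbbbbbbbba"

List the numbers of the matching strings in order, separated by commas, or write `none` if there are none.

1 → no match
2 → match
3 → match
4 → no match
5 → no match
6 → match
7 → match
8 → match

2, 3, 6, 7, 8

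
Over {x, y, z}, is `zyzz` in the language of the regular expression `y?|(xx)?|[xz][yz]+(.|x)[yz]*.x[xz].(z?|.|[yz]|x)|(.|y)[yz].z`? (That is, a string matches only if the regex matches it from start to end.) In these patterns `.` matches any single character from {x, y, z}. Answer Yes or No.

Yes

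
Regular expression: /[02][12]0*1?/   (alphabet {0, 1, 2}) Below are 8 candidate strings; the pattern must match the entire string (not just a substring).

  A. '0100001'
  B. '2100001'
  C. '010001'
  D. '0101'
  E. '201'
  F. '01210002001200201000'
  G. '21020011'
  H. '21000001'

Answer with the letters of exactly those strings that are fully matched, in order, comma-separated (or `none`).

A → match
B → match
C → match
D → match
E → no match
F → no match
G → no match
H → match

A, B, C, D, H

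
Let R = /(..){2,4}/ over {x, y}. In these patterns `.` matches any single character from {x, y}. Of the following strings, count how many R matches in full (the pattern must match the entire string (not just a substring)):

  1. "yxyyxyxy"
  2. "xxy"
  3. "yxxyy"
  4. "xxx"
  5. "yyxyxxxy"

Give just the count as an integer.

2

1 → match
2 → no match
3 → no match
4 → no match
5 → match
Total matched: 2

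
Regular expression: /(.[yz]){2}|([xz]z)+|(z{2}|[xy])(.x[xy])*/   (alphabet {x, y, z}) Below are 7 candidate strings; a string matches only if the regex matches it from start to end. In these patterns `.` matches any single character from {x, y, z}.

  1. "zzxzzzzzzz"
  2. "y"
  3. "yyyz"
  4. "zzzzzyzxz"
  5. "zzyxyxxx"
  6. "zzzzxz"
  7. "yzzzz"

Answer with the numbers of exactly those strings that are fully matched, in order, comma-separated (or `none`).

1 → match
2 → match
3 → match
4 → no match
5 → match
6 → match
7 → no match

1, 2, 3, 5, 6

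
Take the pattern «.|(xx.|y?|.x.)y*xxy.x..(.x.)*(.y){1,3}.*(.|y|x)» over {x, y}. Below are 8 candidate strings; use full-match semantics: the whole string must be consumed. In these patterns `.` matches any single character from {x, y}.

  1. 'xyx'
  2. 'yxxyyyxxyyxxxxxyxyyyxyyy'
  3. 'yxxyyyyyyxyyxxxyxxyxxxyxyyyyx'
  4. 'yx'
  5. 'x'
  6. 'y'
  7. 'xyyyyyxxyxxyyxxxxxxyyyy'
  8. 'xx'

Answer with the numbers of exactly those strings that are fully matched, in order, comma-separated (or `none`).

2, 5, 6

1. 'xyx' → no match
2 → match
3 → no match
4. 'yx' → no match
5. 'x' → match
6. 'y' → match
7 → no match
8. 'xx' → no match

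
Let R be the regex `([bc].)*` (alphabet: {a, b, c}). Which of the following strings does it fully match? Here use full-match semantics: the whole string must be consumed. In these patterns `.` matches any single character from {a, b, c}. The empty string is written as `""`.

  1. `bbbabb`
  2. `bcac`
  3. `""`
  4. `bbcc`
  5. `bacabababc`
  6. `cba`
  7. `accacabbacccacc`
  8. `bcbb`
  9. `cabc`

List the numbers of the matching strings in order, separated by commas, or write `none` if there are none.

1 → match
2 → no match
3 → match
4 → match
5 → match
6 → no match
7 → no match
8 → match
9 → match

1, 3, 4, 5, 8, 9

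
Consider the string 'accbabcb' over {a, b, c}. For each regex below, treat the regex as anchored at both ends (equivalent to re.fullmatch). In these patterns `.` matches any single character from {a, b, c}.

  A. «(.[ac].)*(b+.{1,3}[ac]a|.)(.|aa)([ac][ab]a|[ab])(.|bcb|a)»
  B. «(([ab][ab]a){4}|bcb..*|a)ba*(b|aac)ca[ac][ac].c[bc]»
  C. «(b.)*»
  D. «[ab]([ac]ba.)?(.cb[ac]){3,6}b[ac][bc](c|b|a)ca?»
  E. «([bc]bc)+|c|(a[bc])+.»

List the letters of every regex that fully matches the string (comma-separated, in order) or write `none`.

A → match
B → no match
C → no match
D → no match
E → no match

A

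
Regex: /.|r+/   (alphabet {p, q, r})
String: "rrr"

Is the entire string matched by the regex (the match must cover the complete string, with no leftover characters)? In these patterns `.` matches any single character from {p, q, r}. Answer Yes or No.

Yes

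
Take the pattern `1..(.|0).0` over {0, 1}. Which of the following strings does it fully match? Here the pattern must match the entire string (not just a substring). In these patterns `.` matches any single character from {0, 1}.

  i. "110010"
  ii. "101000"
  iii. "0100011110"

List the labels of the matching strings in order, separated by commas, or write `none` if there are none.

i, ii

i → match
ii → match
iii → no match — must start with "1"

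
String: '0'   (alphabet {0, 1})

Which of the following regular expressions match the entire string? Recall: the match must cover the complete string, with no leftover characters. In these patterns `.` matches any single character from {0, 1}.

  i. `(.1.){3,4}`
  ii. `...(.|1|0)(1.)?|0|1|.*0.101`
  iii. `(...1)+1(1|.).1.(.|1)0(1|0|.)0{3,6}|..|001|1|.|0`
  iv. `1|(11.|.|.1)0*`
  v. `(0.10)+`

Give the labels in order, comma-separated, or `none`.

i → no match
ii → match
iii → match
iv → match
v → no match — must end with '10'

ii, iii, iv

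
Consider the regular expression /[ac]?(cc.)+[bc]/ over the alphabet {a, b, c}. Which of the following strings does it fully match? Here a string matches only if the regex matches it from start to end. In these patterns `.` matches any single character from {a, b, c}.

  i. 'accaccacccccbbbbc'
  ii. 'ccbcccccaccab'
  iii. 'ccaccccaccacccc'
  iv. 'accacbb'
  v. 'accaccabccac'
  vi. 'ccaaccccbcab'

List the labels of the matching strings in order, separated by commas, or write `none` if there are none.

ii

i → no match
ii → match
iii → no match
iv → no match
v → no match
vi → no match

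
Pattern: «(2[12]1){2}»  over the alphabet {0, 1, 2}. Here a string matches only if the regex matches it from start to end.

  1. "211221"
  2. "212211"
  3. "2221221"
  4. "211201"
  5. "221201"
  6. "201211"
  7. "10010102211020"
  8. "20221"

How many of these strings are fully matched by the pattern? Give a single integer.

1

1 → match
2 → no match
3 → no match
4 → no match
5 → no match
6 → no match
7 → no match — must start with "2"
8 → no match
Total matched: 1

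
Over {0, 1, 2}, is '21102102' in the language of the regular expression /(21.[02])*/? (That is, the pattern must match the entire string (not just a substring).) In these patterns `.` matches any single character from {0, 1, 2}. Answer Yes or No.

Yes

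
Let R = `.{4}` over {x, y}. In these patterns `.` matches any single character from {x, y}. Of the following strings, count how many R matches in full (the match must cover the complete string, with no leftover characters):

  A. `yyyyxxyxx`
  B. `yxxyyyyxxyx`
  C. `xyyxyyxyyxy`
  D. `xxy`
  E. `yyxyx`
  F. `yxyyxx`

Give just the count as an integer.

0

A. `yyyyxxyxx` → no match
B. `yxxyyyyxxyx` → no match
C. `xyyxyyxyyxy` → no match
D. `xxy` → no match
E. `yyxyx` → no match
F. `yxyyxx` → no match
Total matched: 0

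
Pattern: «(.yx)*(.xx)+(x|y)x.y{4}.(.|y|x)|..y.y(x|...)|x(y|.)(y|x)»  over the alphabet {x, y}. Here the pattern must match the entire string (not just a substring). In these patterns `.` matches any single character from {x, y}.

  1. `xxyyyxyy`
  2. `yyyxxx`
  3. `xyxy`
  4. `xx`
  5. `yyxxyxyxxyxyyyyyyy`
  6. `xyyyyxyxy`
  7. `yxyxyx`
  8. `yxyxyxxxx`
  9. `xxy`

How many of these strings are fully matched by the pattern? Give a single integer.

4

1 → match
2 → no match
3 → no match
4 → no match
5 → match
6 → no match
7 → match
8 → no match
9 → match
Total matched: 4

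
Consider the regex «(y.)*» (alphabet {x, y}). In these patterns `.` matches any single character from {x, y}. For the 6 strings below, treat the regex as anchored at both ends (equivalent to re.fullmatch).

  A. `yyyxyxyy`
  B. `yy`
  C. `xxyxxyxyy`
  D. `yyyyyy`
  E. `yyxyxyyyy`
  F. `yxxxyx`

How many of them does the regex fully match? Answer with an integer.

3

A → match
B → match
C → no match
D → match
E → no match
F → no match
Total matched: 3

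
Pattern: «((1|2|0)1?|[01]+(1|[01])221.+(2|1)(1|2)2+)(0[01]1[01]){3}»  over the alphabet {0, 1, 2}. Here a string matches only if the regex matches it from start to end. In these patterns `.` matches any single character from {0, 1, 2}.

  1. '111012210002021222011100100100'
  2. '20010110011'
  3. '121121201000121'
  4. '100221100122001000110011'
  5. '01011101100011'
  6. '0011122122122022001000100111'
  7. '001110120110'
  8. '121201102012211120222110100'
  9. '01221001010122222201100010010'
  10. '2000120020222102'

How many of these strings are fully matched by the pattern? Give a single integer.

1 → no match
2. '20010110011' → no match
3 → no match
4 → match
5 → match
6 → no match
7. '001110120110' → no match
8 → no match
9 → no match
10 → no match
Total matched: 2

2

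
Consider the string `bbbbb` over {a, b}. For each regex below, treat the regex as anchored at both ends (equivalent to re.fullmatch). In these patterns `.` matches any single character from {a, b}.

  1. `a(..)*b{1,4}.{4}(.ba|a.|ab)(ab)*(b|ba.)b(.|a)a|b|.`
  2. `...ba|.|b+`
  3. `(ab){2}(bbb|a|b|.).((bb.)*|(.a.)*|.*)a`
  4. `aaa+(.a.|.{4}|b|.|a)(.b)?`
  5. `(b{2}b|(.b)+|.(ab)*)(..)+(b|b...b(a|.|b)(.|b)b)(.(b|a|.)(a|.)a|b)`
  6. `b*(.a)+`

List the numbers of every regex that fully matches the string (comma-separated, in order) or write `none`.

1 → no match
2 → match
3 → no match — must start with `ab`
4 → no match — must start with `aaa`
5 → match
6 → no match — must end with `a`

2, 5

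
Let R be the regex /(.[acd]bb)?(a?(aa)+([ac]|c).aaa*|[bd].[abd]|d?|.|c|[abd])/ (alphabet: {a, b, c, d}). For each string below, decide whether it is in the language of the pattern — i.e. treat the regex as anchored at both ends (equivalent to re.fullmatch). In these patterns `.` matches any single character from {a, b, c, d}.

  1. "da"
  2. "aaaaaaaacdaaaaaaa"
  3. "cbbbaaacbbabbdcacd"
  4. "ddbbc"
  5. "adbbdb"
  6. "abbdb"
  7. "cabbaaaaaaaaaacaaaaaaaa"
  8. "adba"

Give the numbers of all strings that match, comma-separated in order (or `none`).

1 → no match
2 → match
3 → no match
4 → match
5 → no match
6 → no match
7 → match
8 → no match

2, 4, 7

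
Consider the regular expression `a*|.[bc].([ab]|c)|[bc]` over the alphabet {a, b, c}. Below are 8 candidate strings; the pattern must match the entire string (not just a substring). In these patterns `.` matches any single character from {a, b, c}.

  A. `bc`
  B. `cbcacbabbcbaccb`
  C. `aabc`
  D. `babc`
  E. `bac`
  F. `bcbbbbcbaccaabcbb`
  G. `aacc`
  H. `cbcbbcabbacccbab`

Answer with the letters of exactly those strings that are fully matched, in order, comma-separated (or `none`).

A → no match
B → no match
C → no match
D → no match
E → no match
F → no match
G → no match
H → no match

none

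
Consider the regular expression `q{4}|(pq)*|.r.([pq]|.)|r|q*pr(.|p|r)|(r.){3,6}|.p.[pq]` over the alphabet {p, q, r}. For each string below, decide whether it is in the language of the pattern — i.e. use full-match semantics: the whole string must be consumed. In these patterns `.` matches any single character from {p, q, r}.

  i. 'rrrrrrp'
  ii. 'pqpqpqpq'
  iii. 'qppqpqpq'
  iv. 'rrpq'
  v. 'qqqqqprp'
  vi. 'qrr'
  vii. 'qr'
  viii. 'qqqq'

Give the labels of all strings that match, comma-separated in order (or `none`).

i → no match
ii → match
iii → no match
iv → match
v → match
vi → no match
vii → no match
viii → match

ii, iv, v, viii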